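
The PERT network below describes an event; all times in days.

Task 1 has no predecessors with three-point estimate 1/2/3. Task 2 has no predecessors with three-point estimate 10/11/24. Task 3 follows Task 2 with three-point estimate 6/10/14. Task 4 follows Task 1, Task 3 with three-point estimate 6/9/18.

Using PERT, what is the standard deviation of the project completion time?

te_Task 1 = (1 + 4·2 + 3)/6 = 12/6 = 2; σ²_Task 1 = ((3−1)/6)² = 0.111
te_Task 2 = (10 + 4·11 + 24)/6 = 78/6 = 13; σ²_Task 2 = ((24−10)/6)² = 5.444
te_Task 3 = (6 + 4·10 + 14)/6 = 60/6 = 10; σ²_Task 3 = ((14−6)/6)² = 1.778
te_Task 4 = (6 + 4·9 + 18)/6 = 60/6 = 10; σ²_Task 4 = ((18−6)/6)² = 4.000

Forward pass:
ES_Task 1 = 0; EF_Task 1 = 2
ES_Task 2 = 0; EF_Task 2 = 13
ES_Task 3 = 13; EF_Task 3 = 13+10 = 23
ES_Task 4 = max(EF_Task 1=2, EF_Task 3=23) = 23; EF_Task 4 = 23+10 = 33
Expected project duration μ = 33 days. Critical path: Task 2 → Task 3 → Task 4.

Variance along critical path = 5.444 + 1.778 + 4.000 = 11.222
σ = √11.222 = 3.350 days

3.35 days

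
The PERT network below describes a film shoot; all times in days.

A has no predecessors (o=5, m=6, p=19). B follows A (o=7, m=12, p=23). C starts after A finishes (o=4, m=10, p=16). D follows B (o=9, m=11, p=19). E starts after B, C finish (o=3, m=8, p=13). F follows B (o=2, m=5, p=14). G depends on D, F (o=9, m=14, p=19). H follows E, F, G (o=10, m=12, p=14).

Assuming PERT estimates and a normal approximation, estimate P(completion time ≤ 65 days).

0.918

te_A = (5 + 4·6 + 19)/6 = 48/6 = 8; σ²_A = ((19−5)/6)² = 5.444
te_B = (7 + 4·12 + 23)/6 = 78/6 = 13; σ²_B = ((23−7)/6)² = 7.111
te_C = (4 + 4·10 + 16)/6 = 60/6 = 10; σ²_C = ((16−4)/6)² = 4.000
te_D = (9 + 4·11 + 19)/6 = 72/6 = 12; σ²_D = ((19−9)/6)² = 2.778
te_E = (3 + 4·8 + 13)/6 = 48/6 = 8; σ²_E = ((13−3)/6)² = 2.778
te_F = (2 + 4·5 + 14)/6 = 36/6 = 6; σ²_F = ((14−2)/6)² = 4.000
te_G = (9 + 4·14 + 19)/6 = 84/6 = 14; σ²_G = ((19−9)/6)² = 2.778
te_H = (10 + 4·12 + 14)/6 = 72/6 = 12; σ²_H = ((14−10)/6)² = 0.444

Forward pass:
ES_A = 0; EF_A = 8
ES_B = 8; EF_B = 8+13 = 21
ES_C = 8; EF_C = 8+10 = 18
ES_D = 21; EF_D = 21+12 = 33
ES_E = max(EF_B=21, EF_C=18) = 21; EF_E = 21+8 = 29
ES_F = 21; EF_F = 21+6 = 27
ES_G = max(EF_D=33, EF_F=27) = 33; EF_G = 33+14 = 47
ES_H = max(EF_E=29, EF_F=27, EF_G=47) = 47; EF_H = 47+12 = 59
Expected project duration μ = 59 days. Critical path: A → B → D → G → H.

Variance along critical path = 5.444 + 7.111 + 2.778 + 2.778 + 0.444 = 18.556; σ = √18.556 = 4.308 days.
Z = (65 − 59) / 4.308 = 1.393
P(T ≤ 65) = Φ(1.393) ≈ 0.918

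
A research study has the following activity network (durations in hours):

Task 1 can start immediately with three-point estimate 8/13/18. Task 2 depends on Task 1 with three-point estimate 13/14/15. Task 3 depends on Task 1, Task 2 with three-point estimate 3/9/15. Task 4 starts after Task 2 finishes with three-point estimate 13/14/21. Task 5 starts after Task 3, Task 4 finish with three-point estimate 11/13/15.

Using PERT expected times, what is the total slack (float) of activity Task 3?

te_Task 1 = (8 + 4·13 + 18)/6 = 78/6 = 13
te_Task 2 = (13 + 4·14 + 15)/6 = 84/6 = 14
te_Task 3 = (3 + 4·9 + 15)/6 = 54/6 = 9
te_Task 4 = (13 + 4·14 + 21)/6 = 90/6 = 15
te_Task 5 = (11 + 4·13 + 15)/6 = 78/6 = 13

Forward pass:
ES_Task 1 = 0; EF_Task 1 = 13
ES_Task 2 = 13; EF_Task 2 = 13+14 = 27
ES_Task 3 = max(EF_Task 1=13, EF_Task 2=27) = 27; EF_Task 3 = 27+9 = 36
ES_Task 4 = 27; EF_Task 4 = 27+15 = 42
ES_Task 5 = max(EF_Task 3=36, EF_Task 4=42) = 42; EF_Task 5 = 42+13 = 55
Expected project duration μ = 55 hours. Critical path: Task 1 → Task 2 → Task 4 → Task 5.

Backward pass:
LF_Task 5 = 55; LS_Task 5 = 55−13 = 42
LF_Task 4 = LS_Task 5 = 42; LS_Task 4 = 42−15 = 27
LF_Task 3 = LS_Task 5 = 42; LS_Task 3 = 42−9 = 33
LF_Task 2 = min(LS_Task 3=33, LS_Task 4=27) = 27; LS_Task 2 = 27−14 = 13
LF_Task 1 = min(LS_Task 2=13, LS_Task 3=33) = 13; LS_Task 1 = 13−13 = 0
Slack_Task 3 = LS_Task 3 − ES_Task 3 = 33 − 27 = 6

6 hours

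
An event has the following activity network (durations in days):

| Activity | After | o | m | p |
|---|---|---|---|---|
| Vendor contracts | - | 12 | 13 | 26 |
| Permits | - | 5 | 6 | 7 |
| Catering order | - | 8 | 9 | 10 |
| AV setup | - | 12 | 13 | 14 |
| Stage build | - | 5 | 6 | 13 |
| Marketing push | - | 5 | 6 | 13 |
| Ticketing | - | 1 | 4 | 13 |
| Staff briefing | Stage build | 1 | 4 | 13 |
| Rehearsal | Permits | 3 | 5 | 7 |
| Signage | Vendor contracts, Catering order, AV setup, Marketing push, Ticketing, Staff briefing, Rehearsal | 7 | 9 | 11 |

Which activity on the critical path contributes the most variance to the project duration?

Vendor contracts

te_Vendor contracts = (12 + 4·13 + 26)/6 = 90/6 = 15; σ²_Vendor contracts = ((26−12)/6)² = 5.444
te_Permits = (5 + 4·6 + 7)/6 = 36/6 = 6; σ²_Permits = ((7−5)/6)² = 0.111
te_Catering order = (8 + 4·9 + 10)/6 = 54/6 = 9; σ²_Catering order = ((10−8)/6)² = 0.111
te_AV setup = (12 + 4·13 + 14)/6 = 78/6 = 13; σ²_AV setup = ((14−12)/6)² = 0.111
te_Stage build = (5 + 4·6 + 13)/6 = 42/6 = 7; σ²_Stage build = ((13−5)/6)² = 1.778
te_Marketing push = (5 + 4·6 + 13)/6 = 42/6 = 7; σ²_Marketing push = ((13−5)/6)² = 1.778
te_Ticketing = (1 + 4·4 + 13)/6 = 30/6 = 5; σ²_Ticketing = ((13−1)/6)² = 4.000
te_Staff briefing = (1 + 4·4 + 13)/6 = 30/6 = 5; σ²_Staff briefing = ((13−1)/6)² = 4.000
te_Rehearsal = (3 + 4·5 + 7)/6 = 30/6 = 5; σ²_Rehearsal = ((7−3)/6)² = 0.444
te_Signage = (7 + 4·9 + 11)/6 = 54/6 = 9; σ²_Signage = ((11−7)/6)² = 0.444

Forward pass:
ES_Vendor contracts = 0; EF_Vendor contracts = 15
ES_Permits = 0; EF_Permits = 6
ES_Catering order = 0; EF_Catering order = 9
ES_AV setup = 0; EF_AV setup = 13
ES_Stage build = 0; EF_Stage build = 7
ES_Marketing push = 0; EF_Marketing push = 7
ES_Ticketing = 0; EF_Ticketing = 5
ES_Staff briefing = 7; EF_Staff briefing = 7+5 = 12
ES_Rehearsal = 6; EF_Rehearsal = 6+5 = 11
ES_Signage = max(EF_Vendor contracts=15, EF_Catering order=9, EF_AV setup=13, EF_Marketing push=7, EF_Ticketing=5, EF_Staff briefing=12, EF_Rehearsal=11) = 15; EF_Signage = 15+9 = 24
Expected project duration μ = 24 days. Critical path: Vendor contracts → Signage.

Variances on critical path: σ²_Vendor contracts=5.444, σ²_Signage=0.444.
Largest is σ²_Vendor contracts = 5.444.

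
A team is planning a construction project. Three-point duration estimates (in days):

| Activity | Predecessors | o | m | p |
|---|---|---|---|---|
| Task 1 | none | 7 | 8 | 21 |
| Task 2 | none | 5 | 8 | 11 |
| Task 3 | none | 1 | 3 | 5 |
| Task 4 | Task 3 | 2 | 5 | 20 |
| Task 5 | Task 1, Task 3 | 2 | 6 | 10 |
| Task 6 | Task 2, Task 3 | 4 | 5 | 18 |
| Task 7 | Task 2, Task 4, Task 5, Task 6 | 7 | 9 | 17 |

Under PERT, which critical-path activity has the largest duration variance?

Task 1

te_Task 1 = (7 + 4·8 + 21)/6 = 60/6 = 10; σ²_Task 1 = ((21−7)/6)² = 5.444
te_Task 2 = (5 + 4·8 + 11)/6 = 48/6 = 8; σ²_Task 2 = ((11−5)/6)² = 1.000
te_Task 3 = (1 + 4·3 + 5)/6 = 18/6 = 3; σ²_Task 3 = ((5−1)/6)² = 0.444
te_Task 4 = (2 + 4·5 + 20)/6 = 42/6 = 7; σ²_Task 4 = ((20−2)/6)² = 9.000
te_Task 5 = (2 + 4·6 + 10)/6 = 36/6 = 6; σ²_Task 5 = ((10−2)/6)² = 1.778
te_Task 6 = (4 + 4·5 + 18)/6 = 42/6 = 7; σ²_Task 6 = ((18−4)/6)² = 5.444
te_Task 7 = (7 + 4·9 + 17)/6 = 60/6 = 10; σ²_Task 7 = ((17−7)/6)² = 2.778

Forward pass:
ES_Task 1 = 0; EF_Task 1 = 10
ES_Task 2 = 0; EF_Task 2 = 8
ES_Task 3 = 0; EF_Task 3 = 3
ES_Task 4 = 3; EF_Task 4 = 3+7 = 10
ES_Task 5 = max(EF_Task 1=10, EF_Task 3=3) = 10; EF_Task 5 = 10+6 = 16
ES_Task 6 = max(EF_Task 2=8, EF_Task 3=3) = 8; EF_Task 6 = 8+7 = 15
ES_Task 7 = max(EF_Task 2=8, EF_Task 4=10, EF_Task 5=16, EF_Task 6=15) = 16; EF_Task 7 = 16+10 = 26
Expected project duration μ = 26 days. Critical path: Task 1 → Task 5 → Task 7.

Variances on critical path: σ²_Task 1=5.444, σ²_Task 5=1.778, σ²_Task 7=2.778.
Largest is σ²_Task 1 = 5.444.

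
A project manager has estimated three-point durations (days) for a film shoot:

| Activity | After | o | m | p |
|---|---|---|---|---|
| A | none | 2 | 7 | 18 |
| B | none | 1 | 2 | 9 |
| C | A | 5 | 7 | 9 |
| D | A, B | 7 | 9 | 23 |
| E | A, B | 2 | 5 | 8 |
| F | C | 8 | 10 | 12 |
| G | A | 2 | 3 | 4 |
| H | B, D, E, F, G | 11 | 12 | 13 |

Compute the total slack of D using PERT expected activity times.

6 days

te_A = (2 + 4·7 + 18)/6 = 48/6 = 8
te_B = (1 + 4·2 + 9)/6 = 18/6 = 3
te_C = (5 + 4·7 + 9)/6 = 42/6 = 7
te_D = (7 + 4·9 + 23)/6 = 66/6 = 11
te_E = (2 + 4·5 + 8)/6 = 30/6 = 5
te_F = (8 + 4·10 + 12)/6 = 60/6 = 10
te_G = (2 + 4·3 + 4)/6 = 18/6 = 3
te_H = (11 + 4·12 + 13)/6 = 72/6 = 12

Forward pass:
ES_A = 0; EF_A = 8
ES_B = 0; EF_B = 3
ES_C = 8; EF_C = 8+7 = 15
ES_D = max(EF_A=8, EF_B=3) = 8; EF_D = 8+11 = 19
ES_E = max(EF_A=8, EF_B=3) = 8; EF_E = 8+5 = 13
ES_F = 15; EF_F = 15+10 = 25
ES_G = 8; EF_G = 8+3 = 11
ES_H = max(EF_B=3, EF_D=19, EF_E=13, EF_F=25, EF_G=11) = 25; EF_H = 25+12 = 37
Expected project duration μ = 37 days. Critical path: A → C → F → H.

Backward pass:
LF_H = 37; LS_H = 37−12 = 25
LF_G = LS_H = 25; LS_G = 25−3 = 22
LF_F = LS_H = 25; LS_F = 25−10 = 15
LF_E = LS_H = 25; LS_E = 25−5 = 20
LF_D = LS_H = 25; LS_D = 25−11 = 14
LF_C = LS_F = 15; LS_C = 15−7 = 8
LF_B = min(LS_D=14, LS_E=20, LS_H=25) = 14; LS_B = 14−3 = 11
LF_A = min(LS_C=8, LS_D=14, LS_E=20, LS_G=22) = 8; LS_A = 8−8 = 0
Slack_D = LS_D − ES_D = 14 − 8 = 6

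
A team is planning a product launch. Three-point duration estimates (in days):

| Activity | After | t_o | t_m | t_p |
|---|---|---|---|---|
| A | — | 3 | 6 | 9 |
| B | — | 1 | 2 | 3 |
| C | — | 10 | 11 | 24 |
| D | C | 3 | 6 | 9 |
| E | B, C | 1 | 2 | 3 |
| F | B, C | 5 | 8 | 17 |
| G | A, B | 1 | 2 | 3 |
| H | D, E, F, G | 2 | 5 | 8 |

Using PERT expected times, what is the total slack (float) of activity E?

7 days

te_A = (3 + 4·6 + 9)/6 = 36/6 = 6
te_B = (1 + 4·2 + 3)/6 = 12/6 = 2
te_C = (10 + 4·11 + 24)/6 = 78/6 = 13
te_D = (3 + 4·6 + 9)/6 = 36/6 = 6
te_E = (1 + 4·2 + 3)/6 = 12/6 = 2
te_F = (5 + 4·8 + 17)/6 = 54/6 = 9
te_G = (1 + 4·2 + 3)/6 = 12/6 = 2
te_H = (2 + 4·5 + 8)/6 = 30/6 = 5

Forward pass:
ES_A = 0; EF_A = 6
ES_B = 0; EF_B = 2
ES_C = 0; EF_C = 13
ES_D = 13; EF_D = 13+6 = 19
ES_E = max(EF_B=2, EF_C=13) = 13; EF_E = 13+2 = 15
ES_F = max(EF_B=2, EF_C=13) = 13; EF_F = 13+9 = 22
ES_G = max(EF_A=6, EF_B=2) = 6; EF_G = 6+2 = 8
ES_H = max(EF_D=19, EF_E=15, EF_F=22, EF_G=8) = 22; EF_H = 22+5 = 27
Expected project duration μ = 27 days. Critical path: C → F → H.

Backward pass:
LF_H = 27; LS_H = 27−5 = 22
LF_G = LS_H = 22; LS_G = 22−2 = 20
LF_F = LS_H = 22; LS_F = 22−9 = 13
LF_E = LS_H = 22; LS_E = 22−2 = 20
LF_D = LS_H = 22; LS_D = 22−6 = 16
LF_C = min(LS_D=16, LS_E=20, LS_F=13) = 13; LS_C = 13−13 = 0
LF_B = min(LS_E=20, LS_F=13, LS_G=20) = 13; LS_B = 13−2 = 11
LF_A = LS_G = 20; LS_A = 20−6 = 14
Slack_E = LS_E − ES_E = 20 − 13 = 7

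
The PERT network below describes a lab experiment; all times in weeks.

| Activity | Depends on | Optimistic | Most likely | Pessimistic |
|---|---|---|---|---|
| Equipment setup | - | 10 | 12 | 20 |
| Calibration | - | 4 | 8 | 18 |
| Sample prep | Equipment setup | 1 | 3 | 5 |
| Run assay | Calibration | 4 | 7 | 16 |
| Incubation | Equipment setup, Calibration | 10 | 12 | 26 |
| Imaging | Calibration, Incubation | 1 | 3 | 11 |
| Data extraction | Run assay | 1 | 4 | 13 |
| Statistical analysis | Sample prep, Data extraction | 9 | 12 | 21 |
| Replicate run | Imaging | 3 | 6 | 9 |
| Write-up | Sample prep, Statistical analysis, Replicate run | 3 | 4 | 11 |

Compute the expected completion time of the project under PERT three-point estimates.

te_Equipment setup = (10 + 4·12 + 20)/6 = 78/6 = 13
te_Calibration = (4 + 4·8 + 18)/6 = 54/6 = 9
te_Sample prep = (1 + 4·3 + 5)/6 = 18/6 = 3
te_Run assay = (4 + 4·7 + 16)/6 = 48/6 = 8
te_Incubation = (10 + 4·12 + 26)/6 = 84/6 = 14
te_Imaging = (1 + 4·3 + 11)/6 = 24/6 = 4
te_Data extraction = (1 + 4·4 + 13)/6 = 30/6 = 5
te_Statistical analysis = (9 + 4·12 + 21)/6 = 78/6 = 13
te_Replicate run = (3 + 4·6 + 9)/6 = 36/6 = 6
te_Write-up = (3 + 4·4 + 11)/6 = 30/6 = 5

Forward pass:
ES_Equipment setup = 0; EF_Equipment setup = 13
ES_Calibration = 0; EF_Calibration = 9
ES_Sample prep = 13; EF_Sample prep = 13+3 = 16
ES_Run assay = 9; EF_Run assay = 9+8 = 17
ES_Incubation = max(EF_Equipment setup=13, EF_Calibration=9) = 13; EF_Incubation = 13+14 = 27
ES_Imaging = max(EF_Calibration=9, EF_Incubation=27) = 27; EF_Imaging = 27+4 = 31
ES_Data extraction = 17; EF_Data extraction = 17+5 = 22
ES_Statistical analysis = max(EF_Sample prep=16, EF_Data extraction=22) = 22; EF_Statistical analysis = 22+13 = 35
ES_Replicate run = 31; EF_Replicate run = 31+6 = 37
ES_Write-up = max(EF_Sample prep=16, EF_Statistical analysis=35, EF_Replicate run=37) = 37; EF_Write-up = 37+5 = 42
Expected project duration μ = 42 weeks. Critical path: Equipment setup → Incubation → Imaging → Replicate run → Write-up.

42 weeks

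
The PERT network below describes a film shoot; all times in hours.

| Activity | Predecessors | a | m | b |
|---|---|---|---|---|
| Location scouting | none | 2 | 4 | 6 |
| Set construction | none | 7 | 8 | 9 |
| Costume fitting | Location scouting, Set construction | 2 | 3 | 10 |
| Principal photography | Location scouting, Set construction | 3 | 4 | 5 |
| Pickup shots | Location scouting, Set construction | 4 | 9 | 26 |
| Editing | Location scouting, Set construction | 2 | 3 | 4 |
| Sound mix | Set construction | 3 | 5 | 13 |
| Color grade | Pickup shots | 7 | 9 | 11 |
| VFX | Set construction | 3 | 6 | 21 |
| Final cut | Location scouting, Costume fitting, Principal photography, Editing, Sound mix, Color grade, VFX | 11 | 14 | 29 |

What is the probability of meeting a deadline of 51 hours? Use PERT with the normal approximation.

0.928

te_Location scouting = (2 + 4·4 + 6)/6 = 24/6 = 4; σ²_Location scouting = ((6−2)/6)² = 0.444
te_Set construction = (7 + 4·8 + 9)/6 = 48/6 = 8; σ²_Set construction = ((9−7)/6)² = 0.111
te_Costume fitting = (2 + 4·3 + 10)/6 = 24/6 = 4; σ²_Costume fitting = ((10−2)/6)² = 1.778
te_Principal photography = (3 + 4·4 + 5)/6 = 24/6 = 4; σ²_Principal photography = ((5−3)/6)² = 0.111
te_Pickup shots = (4 + 4·9 + 26)/6 = 66/6 = 11; σ²_Pickup shots = ((26−4)/6)² = 13.444
te_Editing = (2 + 4·3 + 4)/6 = 18/6 = 3; σ²_Editing = ((4−2)/6)² = 0.111
te_Sound mix = (3 + 4·5 + 13)/6 = 36/6 = 6; σ²_Sound mix = ((13−3)/6)² = 2.778
te_Color grade = (7 + 4·9 + 11)/6 = 54/6 = 9; σ²_Color grade = ((11−7)/6)² = 0.444
te_VFX = (3 + 4·6 + 21)/6 = 48/6 = 8; σ²_VFX = ((21−3)/6)² = 9.000
te_Final cut = (11 + 4·14 + 29)/6 = 96/6 = 16; σ²_Final cut = ((29−11)/6)² = 9.000

Forward pass:
ES_Location scouting = 0; EF_Location scouting = 4
ES_Set construction = 0; EF_Set construction = 8
ES_Costume fitting = max(EF_Location scouting=4, EF_Set construction=8) = 8; EF_Costume fitting = 8+4 = 12
ES_Principal photography = max(EF_Location scouting=4, EF_Set construction=8) = 8; EF_Principal photography = 8+4 = 12
ES_Pickup shots = max(EF_Location scouting=4, EF_Set construction=8) = 8; EF_Pickup shots = 8+11 = 19
ES_Editing = max(EF_Location scouting=4, EF_Set construction=8) = 8; EF_Editing = 8+3 = 11
ES_Sound mix = 8; EF_Sound mix = 8+6 = 14
ES_Color grade = 19; EF_Color grade = 19+9 = 28
ES_VFX = 8; EF_VFX = 8+8 = 16
ES_Final cut = max(EF_Location scouting=4, EF_Costume fitting=12, EF_Principal photography=12, EF_Editing=11, EF_Sound mix=14, EF_Color grade=28, EF_VFX=16) = 28; EF_Final cut = 28+16 = 44
Expected project duration μ = 44 hours. Critical path: Set construction → Pickup shots → Color grade → Final cut.

Variance along critical path = 0.111 + 13.444 + 0.444 + 9.000 = 23.000; σ = √23.000 = 4.796 hours.
Z = (51 − 44) / 4.796 = 1.460
P(T ≤ 51) = Φ(1.460) ≈ 0.928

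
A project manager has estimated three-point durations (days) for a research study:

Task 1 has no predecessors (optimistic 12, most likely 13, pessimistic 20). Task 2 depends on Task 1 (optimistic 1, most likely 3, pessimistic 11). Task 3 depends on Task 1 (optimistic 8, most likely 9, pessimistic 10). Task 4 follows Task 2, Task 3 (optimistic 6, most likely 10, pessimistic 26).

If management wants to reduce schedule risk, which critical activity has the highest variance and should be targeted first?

te_Task 1 = (12 + 4·13 + 20)/6 = 84/6 = 14; σ²_Task 1 = ((20−12)/6)² = 1.778
te_Task 2 = (1 + 4·3 + 11)/6 = 24/6 = 4; σ²_Task 2 = ((11−1)/6)² = 2.778
te_Task 3 = (8 + 4·9 + 10)/6 = 54/6 = 9; σ²_Task 3 = ((10−8)/6)² = 0.111
te_Task 4 = (6 + 4·10 + 26)/6 = 72/6 = 12; σ²_Task 4 = ((26−6)/6)² = 11.111

Forward pass:
ES_Task 1 = 0; EF_Task 1 = 14
ES_Task 2 = 14; EF_Task 2 = 14+4 = 18
ES_Task 3 = 14; EF_Task 3 = 14+9 = 23
ES_Task 4 = max(EF_Task 2=18, EF_Task 3=23) = 23; EF_Task 4 = 23+12 = 35
Expected project duration μ = 35 days. Critical path: Task 1 → Task 3 → Task 4.

Variances on critical path: σ²_Task 1=1.778, σ²_Task 3=0.111, σ²_Task 4=11.111.
Largest is σ²_Task 4 = 11.111.

Task 4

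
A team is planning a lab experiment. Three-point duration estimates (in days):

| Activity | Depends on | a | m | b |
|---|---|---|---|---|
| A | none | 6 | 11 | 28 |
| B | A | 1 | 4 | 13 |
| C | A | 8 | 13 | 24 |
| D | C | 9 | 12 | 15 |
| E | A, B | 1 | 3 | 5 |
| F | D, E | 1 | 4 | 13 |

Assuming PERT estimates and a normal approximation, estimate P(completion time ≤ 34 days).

0.024

te_A = (6 + 4·11 + 28)/6 = 78/6 = 13; σ²_A = ((28−6)/6)² = 13.444
te_B = (1 + 4·4 + 13)/6 = 30/6 = 5; σ²_B = ((13−1)/6)² = 4.000
te_C = (8 + 4·13 + 24)/6 = 84/6 = 14; σ²_C = ((24−8)/6)² = 7.111
te_D = (9 + 4·12 + 15)/6 = 72/6 = 12; σ²_D = ((15−9)/6)² = 1.000
te_E = (1 + 4·3 + 5)/6 = 18/6 = 3; σ²_E = ((5−1)/6)² = 0.444
te_F = (1 + 4·4 + 13)/6 = 30/6 = 5; σ²_F = ((13−1)/6)² = 4.000

Forward pass:
ES_A = 0; EF_A = 13
ES_B = 13; EF_B = 13+5 = 18
ES_C = 13; EF_C = 13+14 = 27
ES_D = 27; EF_D = 27+12 = 39
ES_E = max(EF_A=13, EF_B=18) = 18; EF_E = 18+3 = 21
ES_F = max(EF_D=39, EF_E=21) = 39; EF_F = 39+5 = 44
Expected project duration μ = 44 days. Critical path: A → C → D → F.

Variance along critical path = 13.444 + 7.111 + 1.000 + 4.000 = 25.556; σ = √25.556 = 5.055 days.
Z = (34 − 44) / 5.055 = -1.978
P(T ≤ 34) = Φ(-1.978) ≈ 0.024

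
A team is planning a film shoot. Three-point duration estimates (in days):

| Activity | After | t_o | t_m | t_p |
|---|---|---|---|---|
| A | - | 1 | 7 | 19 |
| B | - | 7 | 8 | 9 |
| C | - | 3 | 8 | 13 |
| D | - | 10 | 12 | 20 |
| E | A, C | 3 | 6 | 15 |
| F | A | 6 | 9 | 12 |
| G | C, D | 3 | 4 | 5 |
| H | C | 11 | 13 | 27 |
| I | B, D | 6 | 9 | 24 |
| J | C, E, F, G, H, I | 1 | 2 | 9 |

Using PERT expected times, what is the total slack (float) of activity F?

7 days

te_A = (1 + 4·7 + 19)/6 = 48/6 = 8
te_B = (7 + 4·8 + 9)/6 = 48/6 = 8
te_C = (3 + 4·8 + 13)/6 = 48/6 = 8
te_D = (10 + 4·12 + 20)/6 = 78/6 = 13
te_E = (3 + 4·6 + 15)/6 = 42/6 = 7
te_F = (6 + 4·9 + 12)/6 = 54/6 = 9
te_G = (3 + 4·4 + 5)/6 = 24/6 = 4
te_H = (11 + 4·13 + 27)/6 = 90/6 = 15
te_I = (6 + 4·9 + 24)/6 = 66/6 = 11
te_J = (1 + 4·2 + 9)/6 = 18/6 = 3

Forward pass:
ES_A = 0; EF_A = 8
ES_B = 0; EF_B = 8
ES_C = 0; EF_C = 8
ES_D = 0; EF_D = 13
ES_E = max(EF_A=8, EF_C=8) = 8; EF_E = 8+7 = 15
ES_F = 8; EF_F = 8+9 = 17
ES_G = max(EF_C=8, EF_D=13) = 13; EF_G = 13+4 = 17
ES_H = 8; EF_H = 8+15 = 23
ES_I = max(EF_B=8, EF_D=13) = 13; EF_I = 13+11 = 24
ES_J = max(EF_C=8, EF_E=15, EF_F=17, EF_G=17, EF_H=23, EF_I=24) = 24; EF_J = 24+3 = 27
Expected project duration μ = 27 days. Critical path: D → I → J.

Backward pass:
LF_J = 27; LS_J = 27−3 = 24
LF_I = LS_J = 24; LS_I = 24−11 = 13
LF_H = LS_J = 24; LS_H = 24−15 = 9
LF_G = LS_J = 24; LS_G = 24−4 = 20
LF_F = LS_J = 24; LS_F = 24−9 = 15
LF_E = LS_J = 24; LS_E = 24−7 = 17
LF_D = min(LS_G=20, LS_I=13) = 13; LS_D = 13−13 = 0
LF_C = min(LS_E=17, LS_G=20, LS_H=9, LS_J=24) = 9; LS_C = 9−8 = 1
LF_B = LS_I = 13; LS_B = 13−8 = 5
LF_A = min(LS_E=17, LS_F=15) = 15; LS_A = 15−8 = 7
Slack_F = LS_F − ES_F = 15 − 8 = 7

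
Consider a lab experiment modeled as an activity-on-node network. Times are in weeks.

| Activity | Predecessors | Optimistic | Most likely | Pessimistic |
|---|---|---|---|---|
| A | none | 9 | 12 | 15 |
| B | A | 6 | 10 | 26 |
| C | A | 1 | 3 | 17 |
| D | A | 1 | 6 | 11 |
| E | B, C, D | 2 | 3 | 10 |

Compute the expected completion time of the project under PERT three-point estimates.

te_A = (9 + 4·12 + 15)/6 = 72/6 = 12
te_B = (6 + 4·10 + 26)/6 = 72/6 = 12
te_C = (1 + 4·3 + 17)/6 = 30/6 = 5
te_D = (1 + 4·6 + 11)/6 = 36/6 = 6
te_E = (2 + 4·3 + 10)/6 = 24/6 = 4

Forward pass:
ES_A = 0; EF_A = 12
ES_B = 12; EF_B = 12+12 = 24
ES_C = 12; EF_C = 12+5 = 17
ES_D = 12; EF_D = 12+6 = 18
ES_E = max(EF_B=24, EF_C=17, EF_D=18) = 24; EF_E = 24+4 = 28
Expected project duration μ = 28 weeks. Critical path: A → B → E.

28 weeks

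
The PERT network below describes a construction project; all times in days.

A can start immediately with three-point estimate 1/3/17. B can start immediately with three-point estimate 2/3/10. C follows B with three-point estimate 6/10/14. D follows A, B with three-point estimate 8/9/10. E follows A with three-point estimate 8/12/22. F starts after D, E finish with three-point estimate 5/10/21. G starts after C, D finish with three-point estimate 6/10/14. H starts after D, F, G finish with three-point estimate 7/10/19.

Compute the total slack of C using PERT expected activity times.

te_A = (1 + 4·3 + 17)/6 = 30/6 = 5
te_B = (2 + 4·3 + 10)/6 = 24/6 = 4
te_C = (6 + 4·10 + 14)/6 = 60/6 = 10
te_D = (8 + 4·9 + 10)/6 = 54/6 = 9
te_E = (8 + 4·12 + 22)/6 = 78/6 = 13
te_F = (5 + 4·10 + 21)/6 = 66/6 = 11
te_G = (6 + 4·10 + 14)/6 = 60/6 = 10
te_H = (7 + 4·10 + 19)/6 = 66/6 = 11

Forward pass:
ES_A = 0; EF_A = 5
ES_B = 0; EF_B = 4
ES_C = 4; EF_C = 4+10 = 14
ES_D = max(EF_A=5, EF_B=4) = 5; EF_D = 5+9 = 14
ES_E = 5; EF_E = 5+13 = 18
ES_F = max(EF_D=14, EF_E=18) = 18; EF_F = 18+11 = 29
ES_G = max(EF_C=14, EF_D=14) = 14; EF_G = 14+10 = 24
ES_H = max(EF_D=14, EF_F=29, EF_G=24) = 29; EF_H = 29+11 = 40
Expected project duration μ = 40 days. Critical path: A → E → F → H.

Backward pass:
LF_H = 40; LS_H = 40−11 = 29
LF_G = LS_H = 29; LS_G = 29−10 = 19
LF_F = LS_H = 29; LS_F = 29−11 = 18
LF_E = LS_F = 18; LS_E = 18−13 = 5
LF_D = min(LS_F=18, LS_G=19, LS_H=29) = 18; LS_D = 18−9 = 9
LF_C = LS_G = 19; LS_C = 19−10 = 9
LF_B = min(LS_C=9, LS_D=9) = 9; LS_B = 9−4 = 5
LF_A = min(LS_D=9, LS_E=5) = 5; LS_A = 5−5 = 0
Slack_C = LS_C − ES_C = 9 − 4 = 5

5 days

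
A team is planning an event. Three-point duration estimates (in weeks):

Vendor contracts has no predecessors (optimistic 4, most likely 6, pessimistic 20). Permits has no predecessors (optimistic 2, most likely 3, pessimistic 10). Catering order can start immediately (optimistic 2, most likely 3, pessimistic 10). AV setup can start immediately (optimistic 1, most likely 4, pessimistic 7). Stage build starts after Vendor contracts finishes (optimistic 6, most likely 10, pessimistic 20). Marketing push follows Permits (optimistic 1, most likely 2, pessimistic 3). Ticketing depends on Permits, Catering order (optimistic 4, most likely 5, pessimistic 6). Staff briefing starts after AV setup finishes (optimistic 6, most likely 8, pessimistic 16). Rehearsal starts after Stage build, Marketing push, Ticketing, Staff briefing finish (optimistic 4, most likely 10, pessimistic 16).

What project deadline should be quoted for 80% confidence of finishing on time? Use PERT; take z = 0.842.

te_Vendor contracts = (4 + 4·6 + 20)/6 = 48/6 = 8; σ²_Vendor contracts = ((20−4)/6)² = 7.111
te_Permits = (2 + 4·3 + 10)/6 = 24/6 = 4; σ²_Permits = ((10−2)/6)² = 1.778
te_Catering order = (2 + 4·3 + 10)/6 = 24/6 = 4; σ²_Catering order = ((10−2)/6)² = 1.778
te_AV setup = (1 + 4·4 + 7)/6 = 24/6 = 4; σ²_AV setup = ((7−1)/6)² = 1.000
te_Stage build = (6 + 4·10 + 20)/6 = 66/6 = 11; σ²_Stage build = ((20−6)/6)² = 5.444
te_Marketing push = (1 + 4·2 + 3)/6 = 12/6 = 2; σ²_Marketing push = ((3−1)/6)² = 0.111
te_Ticketing = (4 + 4·5 + 6)/6 = 30/6 = 5; σ²_Ticketing = ((6−4)/6)² = 0.111
te_Staff briefing = (6 + 4·8 + 16)/6 = 54/6 = 9; σ²_Staff briefing = ((16−6)/6)² = 2.778
te_Rehearsal = (4 + 4·10 + 16)/6 = 60/6 = 10; σ²_Rehearsal = ((16−4)/6)² = 4.000

Forward pass:
ES_Vendor contracts = 0; EF_Vendor contracts = 8
ES_Permits = 0; EF_Permits = 4
ES_Catering order = 0; EF_Catering order = 4
ES_AV setup = 0; EF_AV setup = 4
ES_Stage build = 8; EF_Stage build = 8+11 = 19
ES_Marketing push = 4; EF_Marketing push = 4+2 = 6
ES_Ticketing = max(EF_Permits=4, EF_Catering order=4) = 4; EF_Ticketing = 4+5 = 9
ES_Staff briefing = 4; EF_Staff briefing = 4+9 = 13
ES_Rehearsal = max(EF_Stage build=19, EF_Marketing push=6, EF_Ticketing=9, EF_Staff briefing=13) = 19; EF_Rehearsal = 19+10 = 29
Expected project duration μ = 29 weeks. Critical path: Vendor contracts → Stage build → Rehearsal.

Variance along critical path = 7.111 + 5.444 + 4.000 = 16.556; σ = 4.069 weeks.
D = μ + z·σ = 29 + 0.842·4.069 = 32.4 weeks

32.4 weeks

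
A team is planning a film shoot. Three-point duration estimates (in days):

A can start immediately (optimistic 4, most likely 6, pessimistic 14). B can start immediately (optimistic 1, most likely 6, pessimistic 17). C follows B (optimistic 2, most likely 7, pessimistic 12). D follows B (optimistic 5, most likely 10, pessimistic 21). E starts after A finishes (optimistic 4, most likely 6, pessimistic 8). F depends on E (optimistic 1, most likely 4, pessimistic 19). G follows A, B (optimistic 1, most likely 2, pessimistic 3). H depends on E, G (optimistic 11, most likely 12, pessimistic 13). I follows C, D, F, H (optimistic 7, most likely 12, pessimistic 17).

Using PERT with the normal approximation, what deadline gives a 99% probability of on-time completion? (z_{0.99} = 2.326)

te_A = (4 + 4·6 + 14)/6 = 42/6 = 7; σ²_A = ((14−4)/6)² = 2.778
te_B = (1 + 4·6 + 17)/6 = 42/6 = 7; σ²_B = ((17−1)/6)² = 7.111
te_C = (2 + 4·7 + 12)/6 = 42/6 = 7; σ²_C = ((12−2)/6)² = 2.778
te_D = (5 + 4·10 + 21)/6 = 66/6 = 11; σ²_D = ((21−5)/6)² = 7.111
te_E = (4 + 4·6 + 8)/6 = 36/6 = 6; σ²_E = ((8−4)/6)² = 0.444
te_F = (1 + 4·4 + 19)/6 = 36/6 = 6; σ²_F = ((19−1)/6)² = 9.000
te_G = (1 + 4·2 + 3)/6 = 12/6 = 2; σ²_G = ((3−1)/6)² = 0.111
te_H = (11 + 4·12 + 13)/6 = 72/6 = 12; σ²_H = ((13−11)/6)² = 0.111
te_I = (7 + 4·12 + 17)/6 = 72/6 = 12; σ²_I = ((17−7)/6)² = 2.778

Forward pass:
ES_A = 0; EF_A = 7
ES_B = 0; EF_B = 7
ES_C = 7; EF_C = 7+7 = 14
ES_D = 7; EF_D = 7+11 = 18
ES_E = 7; EF_E = 7+6 = 13
ES_F = 13; EF_F = 13+6 = 19
ES_G = max(EF_A=7, EF_B=7) = 7; EF_G = 7+2 = 9
ES_H = max(EF_E=13, EF_G=9) = 13; EF_H = 13+12 = 25
ES_I = max(EF_C=14, EF_D=18, EF_F=19, EF_H=25) = 25; EF_I = 25+12 = 37
Expected project duration μ = 37 days. Critical path: A → E → H → I.

Variance along critical path = 2.778 + 0.444 + 0.111 + 2.778 = 6.111; σ = 2.472 days.
D = μ + z·σ = 37 + 2.326·2.472 = 42.8 days

42.8 days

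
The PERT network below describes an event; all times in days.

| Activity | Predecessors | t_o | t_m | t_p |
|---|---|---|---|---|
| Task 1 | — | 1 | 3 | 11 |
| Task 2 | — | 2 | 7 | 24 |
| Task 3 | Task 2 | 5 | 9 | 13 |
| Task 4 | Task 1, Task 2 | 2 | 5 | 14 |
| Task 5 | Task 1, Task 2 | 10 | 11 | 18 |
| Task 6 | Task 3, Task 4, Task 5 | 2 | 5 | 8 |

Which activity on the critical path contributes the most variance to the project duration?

te_Task 1 = (1 + 4·3 + 11)/6 = 24/6 = 4; σ²_Task 1 = ((11−1)/6)² = 2.778
te_Task 2 = (2 + 4·7 + 24)/6 = 54/6 = 9; σ²_Task 2 = ((24−2)/6)² = 13.444
te_Task 3 = (5 + 4·9 + 13)/6 = 54/6 = 9; σ²_Task 3 = ((13−5)/6)² = 1.778
te_Task 4 = (2 + 4·5 + 14)/6 = 36/6 = 6; σ²_Task 4 = ((14−2)/6)² = 4.000
te_Task 5 = (10 + 4·11 + 18)/6 = 72/6 = 12; σ²_Task 5 = ((18−10)/6)² = 1.778
te_Task 6 = (2 + 4·5 + 8)/6 = 30/6 = 5; σ²_Task 6 = ((8−2)/6)² = 1.000

Forward pass:
ES_Task 1 = 0; EF_Task 1 = 4
ES_Task 2 = 0; EF_Task 2 = 9
ES_Task 3 = 9; EF_Task 3 = 9+9 = 18
ES_Task 4 = max(EF_Task 1=4, EF_Task 2=9) = 9; EF_Task 4 = 9+6 = 15
ES_Task 5 = max(EF_Task 1=4, EF_Task 2=9) = 9; EF_Task 5 = 9+12 = 21
ES_Task 6 = max(EF_Task 3=18, EF_Task 4=15, EF_Task 5=21) = 21; EF_Task 6 = 21+5 = 26
Expected project duration μ = 26 days. Critical path: Task 2 → Task 5 → Task 6.

Variances on critical path: σ²_Task 2=13.444, σ²_Task 5=1.778, σ²_Task 6=1.000.
Largest is σ²_Task 2 = 13.444.

Task 2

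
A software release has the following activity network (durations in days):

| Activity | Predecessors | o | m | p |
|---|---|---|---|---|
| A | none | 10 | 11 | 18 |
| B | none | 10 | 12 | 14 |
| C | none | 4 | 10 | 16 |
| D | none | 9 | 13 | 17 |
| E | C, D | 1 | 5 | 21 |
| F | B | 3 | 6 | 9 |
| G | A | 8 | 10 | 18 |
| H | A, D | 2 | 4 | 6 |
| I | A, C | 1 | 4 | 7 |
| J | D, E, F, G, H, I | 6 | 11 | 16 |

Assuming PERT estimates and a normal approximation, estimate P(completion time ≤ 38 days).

te_A = (10 + 4·11 + 18)/6 = 72/6 = 12; σ²_A = ((18−10)/6)² = 1.778
te_B = (10 + 4·12 + 14)/6 = 72/6 = 12; σ²_B = ((14−10)/6)² = 0.444
te_C = (4 + 4·10 + 16)/6 = 60/6 = 10; σ²_C = ((16−4)/6)² = 4.000
te_D = (9 + 4·13 + 17)/6 = 78/6 = 13; σ²_D = ((17−9)/6)² = 1.778
te_E = (1 + 4·5 + 21)/6 = 42/6 = 7; σ²_E = ((21−1)/6)² = 11.111
te_F = (3 + 4·6 + 9)/6 = 36/6 = 6; σ²_F = ((9−3)/6)² = 1.000
te_G = (8 + 4·10 + 18)/6 = 66/6 = 11; σ²_G = ((18−8)/6)² = 2.778
te_H = (2 + 4·4 + 6)/6 = 24/6 = 4; σ²_H = ((6−2)/6)² = 0.444
te_I = (1 + 4·4 + 7)/6 = 24/6 = 4; σ²_I = ((7−1)/6)² = 1.000
te_J = (6 + 4·11 + 16)/6 = 66/6 = 11; σ²_J = ((16−6)/6)² = 2.778

Forward pass:
ES_A = 0; EF_A = 12
ES_B = 0; EF_B = 12
ES_C = 0; EF_C = 10
ES_D = 0; EF_D = 13
ES_E = max(EF_C=10, EF_D=13) = 13; EF_E = 13+7 = 20
ES_F = 12; EF_F = 12+6 = 18
ES_G = 12; EF_G = 12+11 = 23
ES_H = max(EF_A=12, EF_D=13) = 13; EF_H = 13+4 = 17
ES_I = max(EF_A=12, EF_C=10) = 12; EF_I = 12+4 = 16
ES_J = max(EF_D=13, EF_E=20, EF_F=18, EF_G=23, EF_H=17, EF_I=16) = 23; EF_J = 23+11 = 34
Expected project duration μ = 34 days. Critical path: A → G → J.

Variance along critical path = 1.778 + 2.778 + 2.778 = 7.333; σ = √7.333 = 2.708 days.
Z = (38 − 34) / 2.708 = 1.477
P(T ≤ 38) = Φ(1.477) ≈ 0.930

0.930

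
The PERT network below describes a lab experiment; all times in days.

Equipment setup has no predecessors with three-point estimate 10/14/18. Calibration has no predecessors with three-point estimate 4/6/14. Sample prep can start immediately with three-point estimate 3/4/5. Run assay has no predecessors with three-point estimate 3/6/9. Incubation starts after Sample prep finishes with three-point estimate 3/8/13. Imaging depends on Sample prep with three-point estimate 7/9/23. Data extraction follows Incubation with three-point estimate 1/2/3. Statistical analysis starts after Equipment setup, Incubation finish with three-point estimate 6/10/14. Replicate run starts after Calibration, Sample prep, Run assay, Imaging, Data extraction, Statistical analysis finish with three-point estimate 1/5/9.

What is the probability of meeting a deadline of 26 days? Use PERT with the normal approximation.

0.097

te_Equipment setup = (10 + 4·14 + 18)/6 = 84/6 = 14; σ²_Equipment setup = ((18−10)/6)² = 1.778
te_Calibration = (4 + 4·6 + 14)/6 = 42/6 = 7; σ²_Calibration = ((14−4)/6)² = 2.778
te_Sample prep = (3 + 4·4 + 5)/6 = 24/6 = 4; σ²_Sample prep = ((5−3)/6)² = 0.111
te_Run assay = (3 + 4·6 + 9)/6 = 36/6 = 6; σ²_Run assay = ((9−3)/6)² = 1.000
te_Incubation = (3 + 4·8 + 13)/6 = 48/6 = 8; σ²_Incubation = ((13−3)/6)² = 2.778
te_Imaging = (7 + 4·9 + 23)/6 = 66/6 = 11; σ²_Imaging = ((23−7)/6)² = 7.111
te_Data extraction = (1 + 4·2 + 3)/6 = 12/6 = 2; σ²_Data extraction = ((3−1)/6)² = 0.111
te_Statistical analysis = (6 + 4·10 + 14)/6 = 60/6 = 10; σ²_Statistical analysis = ((14−6)/6)² = 1.778
te_Replicate run = (1 + 4·5 + 9)/6 = 30/6 = 5; σ²_Replicate run = ((9−1)/6)² = 1.778

Forward pass:
ES_Equipment setup = 0; EF_Equipment setup = 14
ES_Calibration = 0; EF_Calibration = 7
ES_Sample prep = 0; EF_Sample prep = 4
ES_Run assay = 0; EF_Run assay = 6
ES_Incubation = 4; EF_Incubation = 4+8 = 12
ES_Imaging = 4; EF_Imaging = 4+11 = 15
ES_Data extraction = 12; EF_Data extraction = 12+2 = 14
ES_Statistical analysis = max(EF_Equipment setup=14, EF_Incubation=12) = 14; EF_Statistical analysis = 14+10 = 24
ES_Replicate run = max(EF_Calibration=7, EF_Sample prep=4, EF_Run assay=6, EF_Imaging=15, EF_Data extraction=14, EF_Statistical analysis=24) = 24; EF_Replicate run = 24+5 = 29
Expected project duration μ = 29 days. Critical path: Equipment setup → Statistical analysis → Replicate run.

Variance along critical path = 1.778 + 1.778 + 1.778 = 5.333; σ = √5.333 = 2.309 days.
Z = (26 − 29) / 2.309 = -1.299
P(T ≤ 26) = Φ(-1.299) ≈ 0.097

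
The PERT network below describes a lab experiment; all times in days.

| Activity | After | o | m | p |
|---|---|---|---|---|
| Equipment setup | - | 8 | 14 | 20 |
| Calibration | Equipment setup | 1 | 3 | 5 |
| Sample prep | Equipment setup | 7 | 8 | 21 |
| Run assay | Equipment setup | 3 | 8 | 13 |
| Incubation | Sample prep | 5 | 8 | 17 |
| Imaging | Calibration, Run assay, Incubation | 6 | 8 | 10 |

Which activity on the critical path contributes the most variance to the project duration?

Sample prep

te_Equipment setup = (8 + 4·14 + 20)/6 = 84/6 = 14; σ²_Equipment setup = ((20−8)/6)² = 4.000
te_Calibration = (1 + 4·3 + 5)/6 = 18/6 = 3; σ²_Calibration = ((5−1)/6)² = 0.444
te_Sample prep = (7 + 4·8 + 21)/6 = 60/6 = 10; σ²_Sample prep = ((21−7)/6)² = 5.444
te_Run assay = (3 + 4·8 + 13)/6 = 48/6 = 8; σ²_Run assay = ((13−3)/6)² = 2.778
te_Incubation = (5 + 4·8 + 17)/6 = 54/6 = 9; σ²_Incubation = ((17−5)/6)² = 4.000
te_Imaging = (6 + 4·8 + 10)/6 = 48/6 = 8; σ²_Imaging = ((10−6)/6)² = 0.444

Forward pass:
ES_Equipment setup = 0; EF_Equipment setup = 14
ES_Calibration = 14; EF_Calibration = 14+3 = 17
ES_Sample prep = 14; EF_Sample prep = 14+10 = 24
ES_Run assay = 14; EF_Run assay = 14+8 = 22
ES_Incubation = 24; EF_Incubation = 24+9 = 33
ES_Imaging = max(EF_Calibration=17, EF_Run assay=22, EF_Incubation=33) = 33; EF_Imaging = 33+8 = 41
Expected project duration μ = 41 days. Critical path: Equipment setup → Sample prep → Incubation → Imaging.

Variances on critical path: σ²_Equipment setup=4.000, σ²_Sample prep=5.444, σ²_Incubation=4.000, σ²_Imaging=0.444.
Largest is σ²_Sample prep = 5.444.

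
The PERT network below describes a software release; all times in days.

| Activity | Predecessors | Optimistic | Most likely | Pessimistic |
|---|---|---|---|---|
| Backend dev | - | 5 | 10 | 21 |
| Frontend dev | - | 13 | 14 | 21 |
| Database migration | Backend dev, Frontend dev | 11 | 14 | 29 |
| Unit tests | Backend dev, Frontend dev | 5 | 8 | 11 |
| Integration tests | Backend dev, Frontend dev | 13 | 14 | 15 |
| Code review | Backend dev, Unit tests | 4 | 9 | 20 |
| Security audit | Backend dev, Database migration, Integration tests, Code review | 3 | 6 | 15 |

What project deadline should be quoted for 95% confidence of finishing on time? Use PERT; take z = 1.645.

te_Backend dev = (5 + 4·10 + 21)/6 = 66/6 = 11; σ²_Backend dev = ((21−5)/6)² = 7.111
te_Frontend dev = (13 + 4·14 + 21)/6 = 90/6 = 15; σ²_Frontend dev = ((21−13)/6)² = 1.778
te_Database migration = (11 + 4·14 + 29)/6 = 96/6 = 16; σ²_Database migration = ((29−11)/6)² = 9.000
te_Unit tests = (5 + 4·8 + 11)/6 = 48/6 = 8; σ²_Unit tests = ((11−5)/6)² = 1.000
te_Integration tests = (13 + 4·14 + 15)/6 = 84/6 = 14; σ²_Integration tests = ((15−13)/6)² = 0.111
te_Code review = (4 + 4·9 + 20)/6 = 60/6 = 10; σ²_Code review = ((20−4)/6)² = 7.111
te_Security audit = (3 + 4·6 + 15)/6 = 42/6 = 7; σ²_Security audit = ((15−3)/6)² = 4.000

Forward pass:
ES_Backend dev = 0; EF_Backend dev = 11
ES_Frontend dev = 0; EF_Frontend dev = 15
ES_Database migration = max(EF_Backend dev=11, EF_Frontend dev=15) = 15; EF_Database migration = 15+16 = 31
ES_Unit tests = max(EF_Backend dev=11, EF_Frontend dev=15) = 15; EF_Unit tests = 15+8 = 23
ES_Integration tests = max(EF_Backend dev=11, EF_Frontend dev=15) = 15; EF_Integration tests = 15+14 = 29
ES_Code review = max(EF_Backend dev=11, EF_Unit tests=23) = 23; EF_Code review = 23+10 = 33
ES_Security audit = max(EF_Backend dev=11, EF_Database migration=31, EF_Integration tests=29, EF_Code review=33) = 33; EF_Security audit = 33+7 = 40
Expected project duration μ = 40 days. Critical path: Frontend dev → Unit tests → Code review → Security audit.

Variance along critical path = 1.778 + 1.000 + 7.111 + 4.000 = 13.889; σ = 3.727 days.
D = μ + z·σ = 40 + 1.645·3.727 = 46.1 days

46.1 days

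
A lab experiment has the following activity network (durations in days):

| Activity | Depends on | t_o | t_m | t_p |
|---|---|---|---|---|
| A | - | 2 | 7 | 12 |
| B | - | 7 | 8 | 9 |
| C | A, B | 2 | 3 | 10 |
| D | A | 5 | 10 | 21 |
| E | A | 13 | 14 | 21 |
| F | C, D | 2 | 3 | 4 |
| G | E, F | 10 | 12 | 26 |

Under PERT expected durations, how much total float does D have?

1 days

te_A = (2 + 4·7 + 12)/6 = 42/6 = 7
te_B = (7 + 4·8 + 9)/6 = 48/6 = 8
te_C = (2 + 4·3 + 10)/6 = 24/6 = 4
te_D = (5 + 4·10 + 21)/6 = 66/6 = 11
te_E = (13 + 4·14 + 21)/6 = 90/6 = 15
te_F = (2 + 4·3 + 4)/6 = 18/6 = 3
te_G = (10 + 4·12 + 26)/6 = 84/6 = 14

Forward pass:
ES_A = 0; EF_A = 7
ES_B = 0; EF_B = 8
ES_C = max(EF_A=7, EF_B=8) = 8; EF_C = 8+4 = 12
ES_D = 7; EF_D = 7+11 = 18
ES_E = 7; EF_E = 7+15 = 22
ES_F = max(EF_C=12, EF_D=18) = 18; EF_F = 18+3 = 21
ES_G = max(EF_E=22, EF_F=21) = 22; EF_G = 22+14 = 36
Expected project duration μ = 36 days. Critical path: A → E → G.

Backward pass:
LF_G = 36; LS_G = 36−14 = 22
LF_F = LS_G = 22; LS_F = 22−3 = 19
LF_E = LS_G = 22; LS_E = 22−15 = 7
LF_D = LS_F = 19; LS_D = 19−11 = 8
LF_C = LS_F = 19; LS_C = 19−4 = 15
LF_B = LS_C = 15; LS_B = 15−8 = 7
LF_A = min(LS_C=15, LS_D=8, LS_E=7) = 7; LS_A = 7−7 = 0
Slack_D = LS_D − ES_D = 8 − 7 = 1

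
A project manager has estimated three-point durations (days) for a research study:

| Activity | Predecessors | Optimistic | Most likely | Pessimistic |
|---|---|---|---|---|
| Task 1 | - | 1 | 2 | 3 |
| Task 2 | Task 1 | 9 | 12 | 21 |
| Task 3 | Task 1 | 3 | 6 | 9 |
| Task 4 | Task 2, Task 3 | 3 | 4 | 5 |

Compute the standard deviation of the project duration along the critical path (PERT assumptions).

te_Task 1 = (1 + 4·2 + 3)/6 = 12/6 = 2; σ²_Task 1 = ((3−1)/6)² = 0.111
te_Task 2 = (9 + 4·12 + 21)/6 = 78/6 = 13; σ²_Task 2 = ((21−9)/6)² = 4.000
te_Task 3 = (3 + 4·6 + 9)/6 = 36/6 = 6; σ²_Task 3 = ((9−3)/6)² = 1.000
te_Task 4 = (3 + 4·4 + 5)/6 = 24/6 = 4; σ²_Task 4 = ((5−3)/6)² = 0.111

Forward pass:
ES_Task 1 = 0; EF_Task 1 = 2
ES_Task 2 = 2; EF_Task 2 = 2+13 = 15
ES_Task 3 = 2; EF_Task 3 = 2+6 = 8
ES_Task 4 = max(EF_Task 2=15, EF_Task 3=8) = 15; EF_Task 4 = 15+4 = 19
Expected project duration μ = 19 days. Critical path: Task 1 → Task 2 → Task 4.

Variance along critical path = 0.111 + 4.000 + 0.111 = 4.222
σ = √4.222 = 2.055 days

2.05 days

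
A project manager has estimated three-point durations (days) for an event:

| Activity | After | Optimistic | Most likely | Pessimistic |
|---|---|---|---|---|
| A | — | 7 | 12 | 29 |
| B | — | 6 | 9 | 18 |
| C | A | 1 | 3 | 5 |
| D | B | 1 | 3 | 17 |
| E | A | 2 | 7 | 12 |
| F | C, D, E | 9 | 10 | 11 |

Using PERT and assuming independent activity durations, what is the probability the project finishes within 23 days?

0.024

te_A = (7 + 4·12 + 29)/6 = 84/6 = 14; σ²_A = ((29−7)/6)² = 13.444
te_B = (6 + 4·9 + 18)/6 = 60/6 = 10; σ²_B = ((18−6)/6)² = 4.000
te_C = (1 + 4·3 + 5)/6 = 18/6 = 3; σ²_C = ((5−1)/6)² = 0.444
te_D = (1 + 4·3 + 17)/6 = 30/6 = 5; σ²_D = ((17−1)/6)² = 7.111
te_E = (2 + 4·7 + 12)/6 = 42/6 = 7; σ²_E = ((12−2)/6)² = 2.778
te_F = (9 + 4·10 + 11)/6 = 60/6 = 10; σ²_F = ((11−9)/6)² = 0.111

Forward pass:
ES_A = 0; EF_A = 14
ES_B = 0; EF_B = 10
ES_C = 14; EF_C = 14+3 = 17
ES_D = 10; EF_D = 10+5 = 15
ES_E = 14; EF_E = 14+7 = 21
ES_F = max(EF_C=17, EF_D=15, EF_E=21) = 21; EF_F = 21+10 = 31
Expected project duration μ = 31 days. Critical path: A → E → F.

Variance along critical path = 13.444 + 2.778 + 0.111 = 16.333; σ = √16.333 = 4.041 days.
Z = (23 − 31) / 4.041 = -1.979
P(T ≤ 23) = Φ(-1.979) ≈ 0.024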